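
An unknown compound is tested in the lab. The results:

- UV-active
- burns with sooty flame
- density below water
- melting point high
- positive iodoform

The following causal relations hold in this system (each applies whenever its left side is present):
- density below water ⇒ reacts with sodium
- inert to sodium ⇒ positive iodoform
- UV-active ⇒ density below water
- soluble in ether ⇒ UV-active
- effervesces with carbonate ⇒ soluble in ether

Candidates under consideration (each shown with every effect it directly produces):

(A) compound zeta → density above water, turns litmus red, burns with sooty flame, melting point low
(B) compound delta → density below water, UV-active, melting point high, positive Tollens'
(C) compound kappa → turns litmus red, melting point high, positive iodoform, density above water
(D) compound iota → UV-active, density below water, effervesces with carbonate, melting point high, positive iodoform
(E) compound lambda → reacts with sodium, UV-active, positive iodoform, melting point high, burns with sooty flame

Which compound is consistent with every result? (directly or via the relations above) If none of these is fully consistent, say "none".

E

Testing each hypothesis:
(A) compound zeta — fails on UV-active, density below water, melting point high, positive iodoform (predicts density above water, not density below water; predicts melting point low, not melting point high)
(B) compound delta — UV-active yes; burns with sooty flame NO; density below water yes; melting point high yes; positive iodoform NO
(C) compound kappa — UV-active NO; burns with sooty flame NO; density below water NO; melting point high yes; positive iodoform yes
(D) compound iota — UV-active yes; burns with sooty flame NO; density below water yes; melting point high yes; positive iodoform yes
(E) compound lambda — UV-active yes; burns with sooty flame yes; density below water yes (by UV-active → density below water); melting point high yes; positive iodoform yes
(E) alone accounts for all the evidence.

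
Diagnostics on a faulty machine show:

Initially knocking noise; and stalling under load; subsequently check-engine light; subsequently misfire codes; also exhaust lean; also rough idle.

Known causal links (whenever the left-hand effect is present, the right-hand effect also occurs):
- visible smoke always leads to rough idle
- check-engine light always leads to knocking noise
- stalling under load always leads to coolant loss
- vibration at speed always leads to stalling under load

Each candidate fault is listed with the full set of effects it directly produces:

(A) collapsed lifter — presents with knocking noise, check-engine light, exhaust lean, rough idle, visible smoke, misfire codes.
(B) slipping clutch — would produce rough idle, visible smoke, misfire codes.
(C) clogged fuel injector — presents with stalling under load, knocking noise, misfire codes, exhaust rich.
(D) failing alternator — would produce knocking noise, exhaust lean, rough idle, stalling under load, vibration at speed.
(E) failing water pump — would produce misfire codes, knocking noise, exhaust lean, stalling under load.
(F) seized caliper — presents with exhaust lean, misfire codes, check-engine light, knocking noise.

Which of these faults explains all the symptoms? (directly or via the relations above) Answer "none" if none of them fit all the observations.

none

Per-candidate check:
(A) collapsed lifter — does not account for stalling under load
(B) slipping clutch — does not account for knocking noise, stalling under load, check-engine light, exhaust lean
(C) clogged fuel injector — fails on check-engine light, exhaust lean, rough idle (predicts exhaust rich, not exhaust lean)
(D) failing alternator — knocking noise yes; stalling under load yes; check-engine light NO; misfire codes NO; exhaust lean yes; rough idle yes
(E) failing water pump — knocking noise yes; stalling under load yes; check-engine light NO; misfire codes yes; exhaust lean yes; rough idle NO
(F) seized caliper — knocking noise yes; stalling under load NO; check-engine light yes; misfire codes yes; exhaust lean yes; rough idle NO
Every candidate fails on at least one observation.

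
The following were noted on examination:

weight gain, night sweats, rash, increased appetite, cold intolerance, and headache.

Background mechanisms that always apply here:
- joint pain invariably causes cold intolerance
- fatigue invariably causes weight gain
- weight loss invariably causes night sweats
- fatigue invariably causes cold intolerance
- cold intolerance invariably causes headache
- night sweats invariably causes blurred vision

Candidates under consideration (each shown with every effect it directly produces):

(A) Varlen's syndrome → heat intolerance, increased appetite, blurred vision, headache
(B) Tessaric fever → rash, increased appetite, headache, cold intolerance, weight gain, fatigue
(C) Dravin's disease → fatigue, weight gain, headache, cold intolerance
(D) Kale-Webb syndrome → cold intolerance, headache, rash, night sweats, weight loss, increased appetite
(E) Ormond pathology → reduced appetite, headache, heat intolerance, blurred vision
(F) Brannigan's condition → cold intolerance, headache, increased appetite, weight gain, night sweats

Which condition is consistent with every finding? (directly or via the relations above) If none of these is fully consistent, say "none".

For each candidate, compare predicted effects to what was observed:
(A) Varlen's syndrome — weight gain miss; night sweats miss; rash miss; increased appetite match; cold intolerance miss; headache match
(B) Tessaric fever — weight gain match; night sweats miss; rash match; increased appetite match; cold intolerance match; headache match
(C) Dravin's disease — weight gain match; night sweats miss; rash miss; increased appetite miss; cold intolerance match; headache match
(D) Kale-Webb syndrome — weight gain miss; night sweats match; rash match; increased appetite match; cold intolerance match; headache match
(E) Ormond pathology — weight gain miss; night sweats miss; rash miss; increased appetite miss; cold intolerance miss; headache match
(F) Brannigan's condition — weight gain match; night sweats match; rash miss; increased appetite match; cold intolerance match; headache match
No candidate is consistent with all observations.

none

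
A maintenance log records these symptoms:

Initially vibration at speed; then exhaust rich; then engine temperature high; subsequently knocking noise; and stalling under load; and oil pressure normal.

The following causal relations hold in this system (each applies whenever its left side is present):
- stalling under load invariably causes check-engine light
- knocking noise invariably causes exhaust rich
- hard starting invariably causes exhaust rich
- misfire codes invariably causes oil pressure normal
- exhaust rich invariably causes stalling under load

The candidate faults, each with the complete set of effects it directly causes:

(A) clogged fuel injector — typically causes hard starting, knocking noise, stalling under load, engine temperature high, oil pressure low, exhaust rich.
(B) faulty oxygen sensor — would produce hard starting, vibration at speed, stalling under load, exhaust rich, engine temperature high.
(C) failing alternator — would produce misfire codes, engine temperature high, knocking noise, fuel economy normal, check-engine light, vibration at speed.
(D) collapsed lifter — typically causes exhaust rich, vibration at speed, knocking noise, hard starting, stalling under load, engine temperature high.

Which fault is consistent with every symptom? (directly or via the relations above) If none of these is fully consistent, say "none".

C

Checking each candidate against the observations:
(A) clogged fuel injector — vibration at speed -; exhaust rich +; engine temperature high +; knocking noise +; stalling under load +; oil pressure normal -
(B) faulty oxygen sensor — vibration at speed +; exhaust rich +; engine temperature high +; knocking noise -; stalling under load +; oil pressure normal -
(C) failing alternator — vibration at speed +; exhaust rich + (through knocking noise → exhaust rich); engine temperature high +; knocking noise +; stalling under load + (through knocking noise → exhaust rich → stalling under load); oil pressure normal + (through misfire codes → oil pressure normal)
(D) collapsed lifter — vibration at speed +; exhaust rich +; engine temperature high +; knocking noise +; stalling under load +; oil pressure normal -
Only (C) is consistent with every observation.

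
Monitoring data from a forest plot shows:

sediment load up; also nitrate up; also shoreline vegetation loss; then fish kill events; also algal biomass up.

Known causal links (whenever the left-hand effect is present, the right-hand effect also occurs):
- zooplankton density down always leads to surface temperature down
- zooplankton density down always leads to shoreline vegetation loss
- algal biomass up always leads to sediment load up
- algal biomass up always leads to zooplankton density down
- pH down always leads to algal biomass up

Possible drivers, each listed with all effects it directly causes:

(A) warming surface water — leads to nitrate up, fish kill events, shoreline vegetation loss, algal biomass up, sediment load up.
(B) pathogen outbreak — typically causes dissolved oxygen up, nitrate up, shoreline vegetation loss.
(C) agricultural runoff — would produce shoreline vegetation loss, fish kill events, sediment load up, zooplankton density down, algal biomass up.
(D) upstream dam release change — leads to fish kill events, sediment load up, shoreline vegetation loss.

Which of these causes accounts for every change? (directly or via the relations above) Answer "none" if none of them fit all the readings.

Per-candidate check:
(A) warming surface water — accounts for every observation
(B) pathogen outbreak — does not account for sediment load up, fish kill events, algal biomass up
(C) agricultural runoff — does not account for nitrate up
(D) upstream dam release change — sediment load up +; nitrate up -; shoreline vegetation loss +; fish kill events +; algal biomass up -
Only (A) is consistent with every observation.

A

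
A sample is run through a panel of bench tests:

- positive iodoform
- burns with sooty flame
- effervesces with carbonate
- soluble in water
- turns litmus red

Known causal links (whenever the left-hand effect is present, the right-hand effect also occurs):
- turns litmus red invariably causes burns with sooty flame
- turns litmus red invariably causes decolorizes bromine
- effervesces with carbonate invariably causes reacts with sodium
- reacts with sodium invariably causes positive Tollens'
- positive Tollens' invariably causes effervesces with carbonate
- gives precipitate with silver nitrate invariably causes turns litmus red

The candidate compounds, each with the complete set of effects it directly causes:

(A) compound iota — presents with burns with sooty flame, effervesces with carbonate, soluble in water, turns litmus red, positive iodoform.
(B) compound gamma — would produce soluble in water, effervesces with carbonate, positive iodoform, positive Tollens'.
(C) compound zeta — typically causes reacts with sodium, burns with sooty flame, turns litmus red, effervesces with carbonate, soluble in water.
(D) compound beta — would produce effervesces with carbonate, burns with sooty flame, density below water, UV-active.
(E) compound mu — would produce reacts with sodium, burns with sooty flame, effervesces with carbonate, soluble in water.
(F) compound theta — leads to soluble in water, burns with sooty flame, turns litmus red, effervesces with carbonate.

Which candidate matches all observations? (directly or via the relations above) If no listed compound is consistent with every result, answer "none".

A

For each candidate, compare predicted effects to what was observed:
(A) compound iota — accounts for every observation
(B) compound gamma — positive iodoform +; burns with sooty flame -; effervesces with carbonate +; soluble in water +; turns litmus red -
(C) compound zeta — positive iodoform -; burns with sooty flame +; effervesces with carbonate +; soluble in water +; turns litmus red +
(D) compound beta — does not account for positive iodoform, soluble in water, turns litmus red
(E) compound mu — does not account for positive iodoform, turns litmus red
(F) compound theta — does not account for positive iodoform
(A) is the only candidate with no mismatches.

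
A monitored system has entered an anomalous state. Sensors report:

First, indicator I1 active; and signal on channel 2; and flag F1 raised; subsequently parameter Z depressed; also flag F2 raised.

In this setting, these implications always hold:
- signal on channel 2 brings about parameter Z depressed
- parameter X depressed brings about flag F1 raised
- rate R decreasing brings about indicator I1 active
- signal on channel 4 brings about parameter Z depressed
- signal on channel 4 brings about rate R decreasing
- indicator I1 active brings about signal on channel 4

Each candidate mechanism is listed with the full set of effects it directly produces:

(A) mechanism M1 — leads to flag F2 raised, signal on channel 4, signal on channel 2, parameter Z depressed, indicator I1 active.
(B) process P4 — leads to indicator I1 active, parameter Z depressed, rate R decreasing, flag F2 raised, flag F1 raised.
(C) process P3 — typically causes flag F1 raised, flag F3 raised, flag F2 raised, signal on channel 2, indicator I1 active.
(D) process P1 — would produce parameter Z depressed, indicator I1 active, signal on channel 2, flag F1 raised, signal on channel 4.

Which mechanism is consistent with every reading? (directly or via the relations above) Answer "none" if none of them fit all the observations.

C

Testing each hypothesis:
(A) mechanism M1 — indicator I1 active +; signal on channel 2 +; flag F1 raised -; parameter Z depressed +; flag F2 raised +
(B) process P4 — does not account for signal on channel 2
(C) process P3 — accounts for every observation (parameter Z depressed via signal on channel 2 → parameter Z depressed)
(D) process P1 — indicator I1 active +; signal on channel 2 +; flag F1 raised +; parameter Z depressed +; flag F2 raised -
Only (C) is consistent with every observation.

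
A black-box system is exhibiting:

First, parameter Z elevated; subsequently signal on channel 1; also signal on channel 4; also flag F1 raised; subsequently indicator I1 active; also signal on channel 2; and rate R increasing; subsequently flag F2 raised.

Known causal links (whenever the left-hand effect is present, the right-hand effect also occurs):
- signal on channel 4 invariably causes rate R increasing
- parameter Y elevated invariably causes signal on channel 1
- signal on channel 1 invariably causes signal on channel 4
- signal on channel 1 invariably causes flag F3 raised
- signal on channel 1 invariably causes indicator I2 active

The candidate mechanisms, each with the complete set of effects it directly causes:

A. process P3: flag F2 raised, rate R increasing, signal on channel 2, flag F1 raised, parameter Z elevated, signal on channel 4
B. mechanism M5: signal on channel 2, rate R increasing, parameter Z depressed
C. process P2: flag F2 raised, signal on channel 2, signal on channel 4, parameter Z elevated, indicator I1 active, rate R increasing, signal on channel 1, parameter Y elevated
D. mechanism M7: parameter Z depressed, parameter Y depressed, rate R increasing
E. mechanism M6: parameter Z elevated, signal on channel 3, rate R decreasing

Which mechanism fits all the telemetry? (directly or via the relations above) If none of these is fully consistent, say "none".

none

Testing each hypothesis:
(A) process P3 — does not account for signal on channel 1, indicator I1 active
(B) mechanism M5 — fails on parameter Z elevated, signal on channel 1, signal on channel 4, flag F1 raised, indicator I1 active, flag F2 raised (predicts parameter Z depressed, not parameter Z elevated)
(C) process P2 — parameter Z elevated +; signal on channel 1 +; signal on channel 4 +; flag F1 raised -; indicator I1 active +; signal on channel 2 +; rate R increasing +; flag F2 raised +
(D) mechanism M7 — parameter Z elevated -; signal on channel 1 -; signal on channel 4 -; flag F1 raised -; indicator I1 active -; signal on channel 2 -; rate R increasing +; flag F2 raised -
(E) mechanism M6 — fails on signal on channel 1, signal on channel 4, flag F1 raised, indicator I1 active, signal on channel 2, rate R increasing, flag F2 raised (predicts rate R decreasing, not rate R increasing)
No candidate is consistent with all observations.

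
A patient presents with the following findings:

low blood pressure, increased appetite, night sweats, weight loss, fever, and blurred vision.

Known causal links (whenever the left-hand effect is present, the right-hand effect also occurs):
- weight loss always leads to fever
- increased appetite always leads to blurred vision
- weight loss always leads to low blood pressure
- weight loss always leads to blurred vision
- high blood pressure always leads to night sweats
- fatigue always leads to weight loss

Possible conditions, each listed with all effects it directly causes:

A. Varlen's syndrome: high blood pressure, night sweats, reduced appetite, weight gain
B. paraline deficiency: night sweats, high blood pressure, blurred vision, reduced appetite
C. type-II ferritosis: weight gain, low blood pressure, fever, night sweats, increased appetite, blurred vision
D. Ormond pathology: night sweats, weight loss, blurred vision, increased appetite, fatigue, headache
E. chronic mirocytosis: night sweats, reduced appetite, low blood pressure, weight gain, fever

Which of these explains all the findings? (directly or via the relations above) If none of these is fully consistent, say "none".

D

Testing each hypothesis:
(A) Varlen's syndrome — low blood pressure -; increased appetite -; night sweats +; weight loss -; fever -; blurred vision -
(B) paraline deficiency — fails on low blood pressure, increased appetite, weight loss, fever (predicts high blood pressure, not low blood pressure; predicts reduced appetite, not increased appetite)
(C) type-II ferritosis — fails on weight loss (predicts weight gain, not weight loss)
(D) Ormond pathology — accounts for every observation (low blood pressure by weight loss → low blood pressure)
(E) chronic mirocytosis — low blood pressure +; increased appetite -; night sweats +; weight loss -; fever +; blurred vision -
(D) alone accounts for all the evidence.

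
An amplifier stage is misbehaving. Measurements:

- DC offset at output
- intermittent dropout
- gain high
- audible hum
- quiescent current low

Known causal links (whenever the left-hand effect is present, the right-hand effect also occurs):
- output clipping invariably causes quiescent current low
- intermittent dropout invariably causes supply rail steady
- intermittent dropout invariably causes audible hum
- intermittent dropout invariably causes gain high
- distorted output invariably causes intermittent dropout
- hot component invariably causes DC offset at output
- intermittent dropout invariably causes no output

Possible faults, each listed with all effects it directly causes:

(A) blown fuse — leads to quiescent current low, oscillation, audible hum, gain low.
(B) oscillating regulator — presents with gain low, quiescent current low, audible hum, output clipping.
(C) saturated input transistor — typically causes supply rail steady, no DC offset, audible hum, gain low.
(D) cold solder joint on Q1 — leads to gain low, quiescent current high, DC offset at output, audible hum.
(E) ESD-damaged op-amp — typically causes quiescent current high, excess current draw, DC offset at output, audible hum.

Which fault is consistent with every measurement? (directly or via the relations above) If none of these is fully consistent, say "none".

none

Checking each candidate against the observations:
(A) blown fuse — fails on DC offset at output, intermittent dropout, gain high (predicts gain low, not gain high)
(B) oscillating regulator — DC offset at output ✗; intermittent dropout ✗; gain high ✗; audible hum ✓; quiescent current low ✓
(C) saturated input transistor — fails on DC offset at output, intermittent dropout, gain high, quiescent current low (predicts no DC offset, not DC offset at output; predicts gain low, not gain high)
(D) cold solder joint on Q1 — DC offset at output ✓; intermittent dropout ✗; gain high ✗; audible hum ✓; quiescent current low ✗
(E) ESD-damaged op-amp — DC offset at output ✓; intermittent dropout ✗; gain high ✗; audible hum ✓; quiescent current low ✗
None of the listed candidates fits everything.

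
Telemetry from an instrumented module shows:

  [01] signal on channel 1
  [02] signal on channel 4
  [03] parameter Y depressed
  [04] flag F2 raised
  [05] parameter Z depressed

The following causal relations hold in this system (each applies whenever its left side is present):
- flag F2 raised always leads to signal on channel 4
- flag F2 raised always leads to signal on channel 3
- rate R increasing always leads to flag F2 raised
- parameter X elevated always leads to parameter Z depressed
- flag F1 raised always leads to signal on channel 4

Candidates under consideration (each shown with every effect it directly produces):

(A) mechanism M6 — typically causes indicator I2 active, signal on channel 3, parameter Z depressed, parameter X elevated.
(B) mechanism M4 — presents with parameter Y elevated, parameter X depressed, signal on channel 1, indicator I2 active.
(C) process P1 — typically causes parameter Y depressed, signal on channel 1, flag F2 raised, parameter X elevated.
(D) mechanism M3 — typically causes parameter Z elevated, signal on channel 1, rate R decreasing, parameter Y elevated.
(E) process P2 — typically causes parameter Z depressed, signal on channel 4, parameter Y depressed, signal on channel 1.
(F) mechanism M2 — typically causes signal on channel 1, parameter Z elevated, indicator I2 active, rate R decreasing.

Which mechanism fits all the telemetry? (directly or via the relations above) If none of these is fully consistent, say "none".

For each candidate, compare predicted effects to what was observed:
(A) mechanism M6 — signal on channel 1 ✗; signal on channel 4 ✗; parameter Y depressed ✗; flag F2 raised ✗; parameter Z depressed ✓
(B) mechanism M4 — signal on channel 1 ✓; signal on channel 4 ✗; parameter Y depressed ✗; flag F2 raised ✗; parameter Z depressed ✗
(C) process P1 — accounts for every observation (signal on channel 4 by flag F2 raised → signal on channel 4)
(D) mechanism M3 — signal on channel 1 ✓; signal on channel 4 ✗; parameter Y depressed ✗; flag F2 raised ✗; parameter Z depressed ✗
(E) process P2 — does not account for flag F2 raised
(F) mechanism M2 — fails on signal on channel 4, parameter Y depressed, flag F2 raised, parameter Z depressed (predicts parameter Z elevated, not parameter Z depressed)
(C) is the only candidate with no mismatches.

C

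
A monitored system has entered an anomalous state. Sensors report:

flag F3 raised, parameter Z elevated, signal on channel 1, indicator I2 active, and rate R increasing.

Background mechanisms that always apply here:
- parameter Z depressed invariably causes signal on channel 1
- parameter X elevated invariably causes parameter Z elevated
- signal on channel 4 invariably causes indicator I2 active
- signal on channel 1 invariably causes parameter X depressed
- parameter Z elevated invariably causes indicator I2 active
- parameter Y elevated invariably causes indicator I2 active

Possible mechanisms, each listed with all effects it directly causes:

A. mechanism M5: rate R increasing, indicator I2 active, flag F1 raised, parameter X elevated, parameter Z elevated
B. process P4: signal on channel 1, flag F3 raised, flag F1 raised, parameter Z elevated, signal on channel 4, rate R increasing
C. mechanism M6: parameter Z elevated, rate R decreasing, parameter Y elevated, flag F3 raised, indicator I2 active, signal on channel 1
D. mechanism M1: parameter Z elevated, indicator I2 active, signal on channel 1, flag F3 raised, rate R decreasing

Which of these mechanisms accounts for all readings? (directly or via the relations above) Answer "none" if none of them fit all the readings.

For each candidate, compare predicted effects to what was observed:
(A) mechanism M5 — flag F3 raised ✗; parameter Z elevated ✓; signal on channel 1 ✗; indicator I2 active ✓; rate R increasing ✓
(B) process P4 — accounts for every observation (indicator I2 active via parameter Z elevated → indicator I2 active)
(C) mechanism M6 — fails on rate R increasing (predicts rate R decreasing, not rate R increasing)
(D) mechanism M1 — flag F3 raised ✓; parameter Z elevated ✓; signal on channel 1 ✓; indicator I2 active ✓; rate R increasing ✗
(B) alone accounts for all the evidence.

B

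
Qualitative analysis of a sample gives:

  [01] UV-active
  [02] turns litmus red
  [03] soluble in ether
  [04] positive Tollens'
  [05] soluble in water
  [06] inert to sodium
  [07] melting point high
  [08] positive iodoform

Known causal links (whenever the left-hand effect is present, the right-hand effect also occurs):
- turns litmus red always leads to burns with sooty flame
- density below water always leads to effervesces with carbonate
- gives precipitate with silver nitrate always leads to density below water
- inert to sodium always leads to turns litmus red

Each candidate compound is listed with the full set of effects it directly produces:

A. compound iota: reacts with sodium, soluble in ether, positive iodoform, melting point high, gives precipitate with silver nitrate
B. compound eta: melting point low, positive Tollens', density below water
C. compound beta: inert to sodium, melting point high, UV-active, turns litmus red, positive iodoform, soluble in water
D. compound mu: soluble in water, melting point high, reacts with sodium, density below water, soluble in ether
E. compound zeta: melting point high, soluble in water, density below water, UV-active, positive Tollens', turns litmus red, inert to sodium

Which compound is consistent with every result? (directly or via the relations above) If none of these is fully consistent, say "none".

Per-candidate check:
(A) compound iota — UV-active NO; turns litmus red NO; soluble in ether yes; positive Tollens' NO; soluble in water NO; inert to sodium NO; melting point high yes; positive iodoform yes
(B) compound eta — fails on UV-active, turns litmus red, soluble in ether, soluble in water, inert to sodium, melting point high, positive iodoform (predicts melting point low, not melting point high)
(C) compound beta — UV-active yes; turns litmus red yes; soluble in ether NO; positive Tollens' NO; soluble in water yes; inert to sodium yes; melting point high yes; positive iodoform yes
(D) compound mu — UV-active NO; turns litmus red NO; soluble in ether yes; positive Tollens' NO; soluble in water yes; inert to sodium NO; melting point high yes; positive iodoform NO
(E) compound zeta — UV-active yes; turns litmus red yes; soluble in ether NO; positive Tollens' yes; soluble in water yes; inert to sodium yes; melting point high yes; positive iodoform NO
None of the listed candidates fits everything.

none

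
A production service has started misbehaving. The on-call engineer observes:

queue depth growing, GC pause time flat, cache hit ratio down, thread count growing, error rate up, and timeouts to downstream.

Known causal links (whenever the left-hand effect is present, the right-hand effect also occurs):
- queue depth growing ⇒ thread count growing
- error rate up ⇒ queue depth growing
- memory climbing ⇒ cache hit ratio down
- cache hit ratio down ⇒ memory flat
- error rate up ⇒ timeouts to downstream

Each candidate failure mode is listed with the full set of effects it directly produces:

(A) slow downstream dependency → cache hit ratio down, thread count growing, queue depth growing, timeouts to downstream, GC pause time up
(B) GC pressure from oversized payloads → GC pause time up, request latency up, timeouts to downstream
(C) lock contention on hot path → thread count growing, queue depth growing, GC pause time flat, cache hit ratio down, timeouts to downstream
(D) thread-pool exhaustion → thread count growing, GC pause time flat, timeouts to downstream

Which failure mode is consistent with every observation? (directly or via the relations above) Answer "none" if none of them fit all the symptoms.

For each candidate, compare predicted effects to what was observed:
(A) slow downstream dependency — fails on GC pause time flat, error rate up (predicts GC pause time up, not GC pause time flat)
(B) GC pressure from oversized payloads — queue depth growing miss; GC pause time flat miss; cache hit ratio down miss; thread count growing miss; error rate up miss; timeouts to downstream match
(C) lock contention on hot path — queue depth growing match; GC pause time flat match; cache hit ratio down match; thread count growing match; error rate up miss; timeouts to downstream match
(D) thread-pool exhaustion — does not account for queue depth growing, cache hit ratio down, error rate up
Every candidate fails on at least one observation.

none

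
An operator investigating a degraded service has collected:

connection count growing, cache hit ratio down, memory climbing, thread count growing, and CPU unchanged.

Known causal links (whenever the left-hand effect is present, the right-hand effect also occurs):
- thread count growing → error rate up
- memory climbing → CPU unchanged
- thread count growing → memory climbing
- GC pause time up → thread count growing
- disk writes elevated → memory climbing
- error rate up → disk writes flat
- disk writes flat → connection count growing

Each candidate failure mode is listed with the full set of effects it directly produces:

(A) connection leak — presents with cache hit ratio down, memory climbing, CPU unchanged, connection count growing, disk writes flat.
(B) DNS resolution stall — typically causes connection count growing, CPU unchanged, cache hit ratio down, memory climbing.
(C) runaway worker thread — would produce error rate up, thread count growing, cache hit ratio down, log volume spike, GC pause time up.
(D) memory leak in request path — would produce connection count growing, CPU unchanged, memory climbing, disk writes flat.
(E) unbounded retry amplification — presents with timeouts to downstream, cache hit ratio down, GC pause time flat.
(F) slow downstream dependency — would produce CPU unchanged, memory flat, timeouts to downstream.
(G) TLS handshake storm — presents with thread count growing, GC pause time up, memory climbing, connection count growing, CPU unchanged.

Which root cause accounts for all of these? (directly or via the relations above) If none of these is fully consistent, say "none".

C

Testing each hypothesis:
(A) connection leak — does not account for thread count growing
(B) DNS resolution stall — connection count growing match; cache hit ratio down match; memory climbing match; thread count growing miss; CPU unchanged match
(C) runaway worker thread — connection count growing match (by error rate up → disk writes flat → connection count growing); cache hit ratio down match; memory climbing match (by thread count growing → memory climbing); thread count growing match; CPU unchanged match (by thread count growing → memory climbing → CPU unchanged)
(D) memory leak in request path — does not account for cache hit ratio down, thread count growing
(E) unbounded retry amplification — connection count growing miss; cache hit ratio down match; memory climbing miss; thread count growing miss; CPU unchanged miss
(F) slow downstream dependency — fails on connection count growing, cache hit ratio down, memory climbing, thread count growing (predicts memory flat, not memory climbing)
(G) TLS handshake storm — does not account for cache hit ratio down
(C) is the only candidate with no mismatches.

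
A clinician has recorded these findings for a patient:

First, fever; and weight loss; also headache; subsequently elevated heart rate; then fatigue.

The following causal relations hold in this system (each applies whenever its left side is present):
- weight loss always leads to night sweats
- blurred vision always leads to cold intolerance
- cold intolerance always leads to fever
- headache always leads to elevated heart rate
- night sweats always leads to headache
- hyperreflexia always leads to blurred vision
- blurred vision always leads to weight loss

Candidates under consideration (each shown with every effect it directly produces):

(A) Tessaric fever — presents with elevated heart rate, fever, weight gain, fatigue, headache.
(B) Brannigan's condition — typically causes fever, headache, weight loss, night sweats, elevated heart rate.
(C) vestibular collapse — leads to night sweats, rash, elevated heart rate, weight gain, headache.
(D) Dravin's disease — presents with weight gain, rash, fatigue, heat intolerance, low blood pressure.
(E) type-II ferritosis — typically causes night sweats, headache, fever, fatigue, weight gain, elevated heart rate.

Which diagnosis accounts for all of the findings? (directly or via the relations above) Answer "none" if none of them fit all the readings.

Checking each candidate against the observations:
(A) Tessaric fever — fails on weight loss (predicts weight gain, not weight loss)
(B) Brannigan's condition — does not account for fatigue
(C) vestibular collapse — fails on fever, weight loss, fatigue (predicts weight gain, not weight loss)
(D) Dravin's disease — fails on fever, weight loss, headache, elevated heart rate (predicts weight gain, not weight loss)
(E) type-II ferritosis — fever +; weight loss -; headache +; elevated heart rate +; fatigue +
None of the listed candidates fits everything.

none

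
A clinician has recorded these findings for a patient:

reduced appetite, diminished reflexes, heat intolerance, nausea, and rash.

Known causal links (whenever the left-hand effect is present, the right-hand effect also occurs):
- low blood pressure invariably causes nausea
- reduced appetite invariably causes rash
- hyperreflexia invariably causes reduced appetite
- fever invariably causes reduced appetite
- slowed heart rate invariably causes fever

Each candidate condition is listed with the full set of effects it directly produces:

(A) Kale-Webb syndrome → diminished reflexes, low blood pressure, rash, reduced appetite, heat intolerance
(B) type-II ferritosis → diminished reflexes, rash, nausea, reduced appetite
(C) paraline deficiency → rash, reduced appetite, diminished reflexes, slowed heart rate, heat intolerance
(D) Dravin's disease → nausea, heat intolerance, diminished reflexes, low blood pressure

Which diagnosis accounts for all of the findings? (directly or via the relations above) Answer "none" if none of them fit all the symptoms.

A

Testing each hypothesis:
(A) Kale-Webb syndrome — reduced appetite yes; diminished reflexes yes; heat intolerance yes; nausea yes (through low blood pressure → nausea); rash yes
(B) type-II ferritosis — does not account for heat intolerance
(C) paraline deficiency — does not account for nausea
(D) Dravin's disease — does not account for reduced appetite, rash
(A) is the only candidate with no mismatches.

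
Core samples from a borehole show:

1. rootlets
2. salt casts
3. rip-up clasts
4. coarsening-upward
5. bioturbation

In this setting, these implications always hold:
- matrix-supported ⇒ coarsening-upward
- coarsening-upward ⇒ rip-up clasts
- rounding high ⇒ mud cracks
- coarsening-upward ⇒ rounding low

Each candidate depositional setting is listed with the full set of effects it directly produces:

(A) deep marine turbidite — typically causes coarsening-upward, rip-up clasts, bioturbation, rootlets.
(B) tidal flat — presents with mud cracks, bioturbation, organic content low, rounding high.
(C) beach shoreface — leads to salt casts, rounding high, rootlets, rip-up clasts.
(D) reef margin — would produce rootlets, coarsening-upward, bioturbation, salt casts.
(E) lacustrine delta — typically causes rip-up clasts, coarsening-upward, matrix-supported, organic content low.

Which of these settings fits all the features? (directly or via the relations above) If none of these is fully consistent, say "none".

D

Checking each candidate against the observations:
(A) deep marine turbidite — rootlets ✓; salt casts ✗; rip-up clasts ✓; coarsening-upward ✓; bioturbation ✓
(B) tidal flat — rootlets ✗; salt casts ✗; rip-up clasts ✗; coarsening-upward ✗; bioturbation ✓
(C) beach shoreface — does not account for coarsening-upward, bioturbation
(D) reef margin — accounts for every observation (rip-up clasts via coarsening-upward → rip-up clasts)
(E) lacustrine delta — does not account for rootlets, salt casts, bioturbation
Only (D) is consistent with every observation.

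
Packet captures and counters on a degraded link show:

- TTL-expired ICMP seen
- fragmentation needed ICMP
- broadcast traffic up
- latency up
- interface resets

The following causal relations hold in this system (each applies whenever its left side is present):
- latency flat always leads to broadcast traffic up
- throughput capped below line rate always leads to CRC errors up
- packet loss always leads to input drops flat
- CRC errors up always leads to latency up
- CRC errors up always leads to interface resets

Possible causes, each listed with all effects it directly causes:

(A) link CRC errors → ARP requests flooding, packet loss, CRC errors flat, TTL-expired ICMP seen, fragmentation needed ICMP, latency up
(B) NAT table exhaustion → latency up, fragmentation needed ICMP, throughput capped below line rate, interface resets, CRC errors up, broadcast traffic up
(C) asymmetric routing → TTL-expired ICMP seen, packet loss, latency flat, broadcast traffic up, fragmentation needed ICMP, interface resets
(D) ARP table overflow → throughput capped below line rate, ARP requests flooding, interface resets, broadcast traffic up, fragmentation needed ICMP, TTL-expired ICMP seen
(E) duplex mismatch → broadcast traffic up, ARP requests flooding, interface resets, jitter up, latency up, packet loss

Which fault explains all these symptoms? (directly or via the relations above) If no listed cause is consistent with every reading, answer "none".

Checking each candidate against the observations:
(A) link CRC errors — TTL-expired ICMP seen ✓; fragmentation needed ICMP ✓; broadcast traffic up ✗; latency up ✓; interface resets ✗
(B) NAT table exhaustion — TTL-expired ICMP seen ✗; fragmentation needed ICMP ✓; broadcast traffic up ✓; latency up ✓; interface resets ✓
(C) asymmetric routing — fails on latency up (predicts latency flat, not latency up)
(D) ARP table overflow — accounts for every observation (latency up via throughput capped below line rate → CRC errors up → latency up)
(E) duplex mismatch — TTL-expired ICMP seen ✗; fragmentation needed ICMP ✗; broadcast traffic up ✓; latency up ✓; interface resets ✓
Only (D) is consistent with every observation.

D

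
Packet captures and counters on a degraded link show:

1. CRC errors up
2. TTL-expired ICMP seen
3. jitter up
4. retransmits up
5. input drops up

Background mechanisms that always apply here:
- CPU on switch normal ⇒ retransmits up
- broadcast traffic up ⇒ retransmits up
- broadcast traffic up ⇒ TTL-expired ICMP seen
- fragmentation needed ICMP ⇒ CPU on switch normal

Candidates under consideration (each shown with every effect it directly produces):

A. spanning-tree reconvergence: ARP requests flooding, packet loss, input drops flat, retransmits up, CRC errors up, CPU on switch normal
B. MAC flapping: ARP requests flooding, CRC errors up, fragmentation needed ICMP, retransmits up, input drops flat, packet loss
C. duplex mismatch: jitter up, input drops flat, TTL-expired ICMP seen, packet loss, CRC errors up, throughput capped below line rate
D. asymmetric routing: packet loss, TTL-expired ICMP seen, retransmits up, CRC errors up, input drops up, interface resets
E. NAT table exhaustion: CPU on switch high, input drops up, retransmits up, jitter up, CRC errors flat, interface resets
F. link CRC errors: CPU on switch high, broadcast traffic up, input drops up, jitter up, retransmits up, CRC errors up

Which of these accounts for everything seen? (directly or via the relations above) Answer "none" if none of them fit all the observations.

Checking each candidate against the observations:
(A) spanning-tree reconvergence — CRC errors up match; TTL-expired ICMP seen miss; jitter up miss; retransmits up match; input drops up miss
(B) MAC flapping — CRC errors up match; TTL-expired ICMP seen miss; jitter up miss; retransmits up match; input drops up miss
(C) duplex mismatch — CRC errors up match; TTL-expired ICMP seen match; jitter up match; retransmits up miss; input drops up miss
(D) asymmetric routing — does not account for jitter up
(E) NAT table exhaustion — CRC errors up miss; TTL-expired ICMP seen miss; jitter up match; retransmits up match; input drops up match
(F) link CRC errors — accounts for every observation (TTL-expired ICMP seen by broadcast traffic up → TTL-expired ICMP seen)
Only (F) is consistent with every observation.

F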